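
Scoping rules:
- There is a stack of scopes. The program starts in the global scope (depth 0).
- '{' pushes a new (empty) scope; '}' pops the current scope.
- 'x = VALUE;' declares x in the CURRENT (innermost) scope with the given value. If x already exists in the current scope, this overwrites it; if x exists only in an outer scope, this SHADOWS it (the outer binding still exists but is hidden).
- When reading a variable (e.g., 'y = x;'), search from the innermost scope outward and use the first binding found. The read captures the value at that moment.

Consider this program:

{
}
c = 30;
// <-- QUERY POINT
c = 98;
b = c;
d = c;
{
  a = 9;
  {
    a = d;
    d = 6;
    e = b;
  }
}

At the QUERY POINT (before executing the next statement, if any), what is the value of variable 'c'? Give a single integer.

Answer: 30

Derivation:
Step 1: enter scope (depth=1)
Step 2: exit scope (depth=0)
Step 3: declare c=30 at depth 0
Visible at query point: c=30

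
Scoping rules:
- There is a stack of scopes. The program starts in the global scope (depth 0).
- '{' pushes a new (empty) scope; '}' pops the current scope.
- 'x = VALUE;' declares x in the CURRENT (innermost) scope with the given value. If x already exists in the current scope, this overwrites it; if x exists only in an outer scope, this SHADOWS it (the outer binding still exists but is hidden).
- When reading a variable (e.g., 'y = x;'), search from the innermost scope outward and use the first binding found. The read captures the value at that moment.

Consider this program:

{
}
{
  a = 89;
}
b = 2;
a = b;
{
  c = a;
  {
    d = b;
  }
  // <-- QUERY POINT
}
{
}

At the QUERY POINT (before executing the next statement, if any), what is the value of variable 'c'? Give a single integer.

Answer: 2

Derivation:
Step 1: enter scope (depth=1)
Step 2: exit scope (depth=0)
Step 3: enter scope (depth=1)
Step 4: declare a=89 at depth 1
Step 5: exit scope (depth=0)
Step 6: declare b=2 at depth 0
Step 7: declare a=(read b)=2 at depth 0
Step 8: enter scope (depth=1)
Step 9: declare c=(read a)=2 at depth 1
Step 10: enter scope (depth=2)
Step 11: declare d=(read b)=2 at depth 2
Step 12: exit scope (depth=1)
Visible at query point: a=2 b=2 c=2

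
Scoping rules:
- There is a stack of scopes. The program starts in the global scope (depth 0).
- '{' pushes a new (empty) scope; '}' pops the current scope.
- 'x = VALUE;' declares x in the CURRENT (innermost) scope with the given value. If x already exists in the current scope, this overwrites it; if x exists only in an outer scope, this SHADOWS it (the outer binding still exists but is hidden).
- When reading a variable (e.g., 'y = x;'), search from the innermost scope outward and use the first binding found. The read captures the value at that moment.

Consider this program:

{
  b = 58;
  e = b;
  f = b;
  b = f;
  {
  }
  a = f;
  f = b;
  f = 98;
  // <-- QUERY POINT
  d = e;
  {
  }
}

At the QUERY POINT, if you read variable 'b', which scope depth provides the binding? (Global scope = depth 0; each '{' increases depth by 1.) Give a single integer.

Step 1: enter scope (depth=1)
Step 2: declare b=58 at depth 1
Step 3: declare e=(read b)=58 at depth 1
Step 4: declare f=(read b)=58 at depth 1
Step 5: declare b=(read f)=58 at depth 1
Step 6: enter scope (depth=2)
Step 7: exit scope (depth=1)
Step 8: declare a=(read f)=58 at depth 1
Step 9: declare f=(read b)=58 at depth 1
Step 10: declare f=98 at depth 1
Visible at query point: a=58 b=58 e=58 f=98

Answer: 1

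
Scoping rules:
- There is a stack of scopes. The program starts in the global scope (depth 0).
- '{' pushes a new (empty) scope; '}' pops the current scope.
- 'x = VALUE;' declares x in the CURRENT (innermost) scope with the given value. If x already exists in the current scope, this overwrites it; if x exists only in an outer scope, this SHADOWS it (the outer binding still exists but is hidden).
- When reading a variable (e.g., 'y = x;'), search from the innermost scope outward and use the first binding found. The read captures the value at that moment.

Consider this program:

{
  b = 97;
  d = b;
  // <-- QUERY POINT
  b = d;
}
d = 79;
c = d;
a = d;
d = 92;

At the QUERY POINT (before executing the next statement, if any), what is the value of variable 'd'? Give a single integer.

Step 1: enter scope (depth=1)
Step 2: declare b=97 at depth 1
Step 3: declare d=(read b)=97 at depth 1
Visible at query point: b=97 d=97

Answer: 97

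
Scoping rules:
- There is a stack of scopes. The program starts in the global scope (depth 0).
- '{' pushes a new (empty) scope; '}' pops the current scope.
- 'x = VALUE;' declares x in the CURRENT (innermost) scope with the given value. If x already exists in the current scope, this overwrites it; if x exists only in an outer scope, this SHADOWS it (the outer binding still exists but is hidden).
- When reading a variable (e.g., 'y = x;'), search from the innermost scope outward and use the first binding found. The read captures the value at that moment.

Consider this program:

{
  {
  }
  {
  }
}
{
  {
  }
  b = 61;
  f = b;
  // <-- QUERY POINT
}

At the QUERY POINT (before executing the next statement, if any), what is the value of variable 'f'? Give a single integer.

Step 1: enter scope (depth=1)
Step 2: enter scope (depth=2)
Step 3: exit scope (depth=1)
Step 4: enter scope (depth=2)
Step 5: exit scope (depth=1)
Step 6: exit scope (depth=0)
Step 7: enter scope (depth=1)
Step 8: enter scope (depth=2)
Step 9: exit scope (depth=1)
Step 10: declare b=61 at depth 1
Step 11: declare f=(read b)=61 at depth 1
Visible at query point: b=61 f=61

Answer: 61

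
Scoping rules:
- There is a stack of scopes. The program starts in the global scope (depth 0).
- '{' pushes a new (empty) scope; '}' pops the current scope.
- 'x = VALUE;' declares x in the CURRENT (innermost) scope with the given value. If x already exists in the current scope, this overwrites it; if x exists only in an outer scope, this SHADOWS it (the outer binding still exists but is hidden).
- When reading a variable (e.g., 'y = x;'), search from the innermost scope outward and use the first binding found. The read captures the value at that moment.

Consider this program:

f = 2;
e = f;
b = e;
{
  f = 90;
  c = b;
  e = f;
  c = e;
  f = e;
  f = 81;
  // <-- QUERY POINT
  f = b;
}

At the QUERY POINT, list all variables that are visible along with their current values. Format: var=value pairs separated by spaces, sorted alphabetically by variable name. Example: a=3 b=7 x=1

Step 1: declare f=2 at depth 0
Step 2: declare e=(read f)=2 at depth 0
Step 3: declare b=(read e)=2 at depth 0
Step 4: enter scope (depth=1)
Step 5: declare f=90 at depth 1
Step 6: declare c=(read b)=2 at depth 1
Step 7: declare e=(read f)=90 at depth 1
Step 8: declare c=(read e)=90 at depth 1
Step 9: declare f=(read e)=90 at depth 1
Step 10: declare f=81 at depth 1
Visible at query point: b=2 c=90 e=90 f=81

Answer: b=2 c=90 e=90 f=81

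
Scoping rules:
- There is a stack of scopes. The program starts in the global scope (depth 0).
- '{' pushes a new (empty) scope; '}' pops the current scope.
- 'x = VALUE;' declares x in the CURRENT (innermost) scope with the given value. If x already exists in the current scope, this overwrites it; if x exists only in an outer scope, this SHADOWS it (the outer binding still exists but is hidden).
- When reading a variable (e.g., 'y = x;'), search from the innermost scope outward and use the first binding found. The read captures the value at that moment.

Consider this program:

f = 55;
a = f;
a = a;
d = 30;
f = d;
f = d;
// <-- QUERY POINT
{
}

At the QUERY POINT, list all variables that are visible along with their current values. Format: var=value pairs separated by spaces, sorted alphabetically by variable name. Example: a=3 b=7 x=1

Answer: a=55 d=30 f=30

Derivation:
Step 1: declare f=55 at depth 0
Step 2: declare a=(read f)=55 at depth 0
Step 3: declare a=(read a)=55 at depth 0
Step 4: declare d=30 at depth 0
Step 5: declare f=(read d)=30 at depth 0
Step 6: declare f=(read d)=30 at depth 0
Visible at query point: a=55 d=30 f=30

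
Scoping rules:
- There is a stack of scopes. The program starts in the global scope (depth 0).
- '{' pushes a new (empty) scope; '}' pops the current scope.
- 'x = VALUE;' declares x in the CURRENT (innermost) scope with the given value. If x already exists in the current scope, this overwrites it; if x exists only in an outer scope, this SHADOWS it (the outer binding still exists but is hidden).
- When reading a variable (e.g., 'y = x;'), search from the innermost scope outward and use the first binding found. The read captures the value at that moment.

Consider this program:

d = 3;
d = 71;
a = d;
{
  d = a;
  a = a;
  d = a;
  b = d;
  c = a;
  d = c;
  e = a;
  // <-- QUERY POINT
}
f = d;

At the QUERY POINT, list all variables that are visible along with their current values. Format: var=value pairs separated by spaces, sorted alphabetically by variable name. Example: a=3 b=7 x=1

Answer: a=71 b=71 c=71 d=71 e=71

Derivation:
Step 1: declare d=3 at depth 0
Step 2: declare d=71 at depth 0
Step 3: declare a=(read d)=71 at depth 0
Step 4: enter scope (depth=1)
Step 5: declare d=(read a)=71 at depth 1
Step 6: declare a=(read a)=71 at depth 1
Step 7: declare d=(read a)=71 at depth 1
Step 8: declare b=(read d)=71 at depth 1
Step 9: declare c=(read a)=71 at depth 1
Step 10: declare d=(read c)=71 at depth 1
Step 11: declare e=(read a)=71 at depth 1
Visible at query point: a=71 b=71 c=71 d=71 e=71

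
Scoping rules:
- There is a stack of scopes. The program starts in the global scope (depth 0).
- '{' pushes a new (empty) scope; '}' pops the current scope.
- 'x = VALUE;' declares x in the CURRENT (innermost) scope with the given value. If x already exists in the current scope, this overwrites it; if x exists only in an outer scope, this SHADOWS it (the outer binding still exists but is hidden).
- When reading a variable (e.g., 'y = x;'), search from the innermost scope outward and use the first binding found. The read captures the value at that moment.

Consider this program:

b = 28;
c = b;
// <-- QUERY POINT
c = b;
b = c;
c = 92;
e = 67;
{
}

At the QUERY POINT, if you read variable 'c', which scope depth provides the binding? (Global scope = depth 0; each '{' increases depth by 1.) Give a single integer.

Answer: 0

Derivation:
Step 1: declare b=28 at depth 0
Step 2: declare c=(read b)=28 at depth 0
Visible at query point: b=28 c=28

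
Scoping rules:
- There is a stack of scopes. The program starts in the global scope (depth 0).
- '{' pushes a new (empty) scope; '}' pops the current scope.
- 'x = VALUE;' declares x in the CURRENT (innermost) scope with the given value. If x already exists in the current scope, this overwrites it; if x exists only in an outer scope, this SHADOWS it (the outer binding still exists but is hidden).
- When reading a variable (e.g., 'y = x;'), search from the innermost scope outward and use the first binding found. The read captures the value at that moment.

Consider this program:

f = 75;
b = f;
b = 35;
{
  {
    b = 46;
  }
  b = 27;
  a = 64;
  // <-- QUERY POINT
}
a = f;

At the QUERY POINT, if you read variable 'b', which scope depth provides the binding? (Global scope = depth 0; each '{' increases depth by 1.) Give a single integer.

Answer: 1

Derivation:
Step 1: declare f=75 at depth 0
Step 2: declare b=(read f)=75 at depth 0
Step 3: declare b=35 at depth 0
Step 4: enter scope (depth=1)
Step 5: enter scope (depth=2)
Step 6: declare b=46 at depth 2
Step 7: exit scope (depth=1)
Step 8: declare b=27 at depth 1
Step 9: declare a=64 at depth 1
Visible at query point: a=64 b=27 f=75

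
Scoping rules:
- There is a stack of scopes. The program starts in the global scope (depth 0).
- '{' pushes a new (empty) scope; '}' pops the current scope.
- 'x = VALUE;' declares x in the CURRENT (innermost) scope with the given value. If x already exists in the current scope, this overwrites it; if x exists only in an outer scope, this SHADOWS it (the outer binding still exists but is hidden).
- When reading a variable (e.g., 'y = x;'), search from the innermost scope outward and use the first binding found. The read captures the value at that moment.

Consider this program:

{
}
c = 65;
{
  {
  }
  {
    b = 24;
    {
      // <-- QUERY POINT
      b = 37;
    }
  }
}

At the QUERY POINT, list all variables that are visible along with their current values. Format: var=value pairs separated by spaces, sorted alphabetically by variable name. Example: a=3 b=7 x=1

Step 1: enter scope (depth=1)
Step 2: exit scope (depth=0)
Step 3: declare c=65 at depth 0
Step 4: enter scope (depth=1)
Step 5: enter scope (depth=2)
Step 6: exit scope (depth=1)
Step 7: enter scope (depth=2)
Step 8: declare b=24 at depth 2
Step 9: enter scope (depth=3)
Visible at query point: b=24 c=65

Answer: b=24 c=65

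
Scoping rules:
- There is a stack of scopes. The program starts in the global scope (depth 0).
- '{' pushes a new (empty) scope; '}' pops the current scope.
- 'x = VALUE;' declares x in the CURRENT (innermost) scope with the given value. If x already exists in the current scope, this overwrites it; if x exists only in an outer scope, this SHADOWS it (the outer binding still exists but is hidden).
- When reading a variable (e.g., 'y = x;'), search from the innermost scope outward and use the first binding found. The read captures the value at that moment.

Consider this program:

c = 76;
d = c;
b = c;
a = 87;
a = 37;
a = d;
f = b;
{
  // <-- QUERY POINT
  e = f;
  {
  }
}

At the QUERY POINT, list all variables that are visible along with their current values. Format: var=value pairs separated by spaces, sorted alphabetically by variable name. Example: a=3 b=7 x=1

Answer: a=76 b=76 c=76 d=76 f=76

Derivation:
Step 1: declare c=76 at depth 0
Step 2: declare d=(read c)=76 at depth 0
Step 3: declare b=(read c)=76 at depth 0
Step 4: declare a=87 at depth 0
Step 5: declare a=37 at depth 0
Step 6: declare a=(read d)=76 at depth 0
Step 7: declare f=(read b)=76 at depth 0
Step 8: enter scope (depth=1)
Visible at query point: a=76 b=76 c=76 d=76 f=76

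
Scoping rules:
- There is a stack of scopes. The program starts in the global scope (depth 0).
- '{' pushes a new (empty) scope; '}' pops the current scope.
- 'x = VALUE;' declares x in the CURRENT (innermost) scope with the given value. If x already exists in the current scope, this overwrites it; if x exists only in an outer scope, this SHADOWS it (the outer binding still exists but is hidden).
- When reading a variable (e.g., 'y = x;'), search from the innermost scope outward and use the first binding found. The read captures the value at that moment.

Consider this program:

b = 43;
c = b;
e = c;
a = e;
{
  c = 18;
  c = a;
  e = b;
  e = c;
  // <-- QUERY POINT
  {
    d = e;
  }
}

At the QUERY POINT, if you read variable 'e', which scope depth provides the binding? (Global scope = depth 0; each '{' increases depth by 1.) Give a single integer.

Answer: 1

Derivation:
Step 1: declare b=43 at depth 0
Step 2: declare c=(read b)=43 at depth 0
Step 3: declare e=(read c)=43 at depth 0
Step 4: declare a=(read e)=43 at depth 0
Step 5: enter scope (depth=1)
Step 6: declare c=18 at depth 1
Step 7: declare c=(read a)=43 at depth 1
Step 8: declare e=(read b)=43 at depth 1
Step 9: declare e=(read c)=43 at depth 1
Visible at query point: a=43 b=43 c=43 e=43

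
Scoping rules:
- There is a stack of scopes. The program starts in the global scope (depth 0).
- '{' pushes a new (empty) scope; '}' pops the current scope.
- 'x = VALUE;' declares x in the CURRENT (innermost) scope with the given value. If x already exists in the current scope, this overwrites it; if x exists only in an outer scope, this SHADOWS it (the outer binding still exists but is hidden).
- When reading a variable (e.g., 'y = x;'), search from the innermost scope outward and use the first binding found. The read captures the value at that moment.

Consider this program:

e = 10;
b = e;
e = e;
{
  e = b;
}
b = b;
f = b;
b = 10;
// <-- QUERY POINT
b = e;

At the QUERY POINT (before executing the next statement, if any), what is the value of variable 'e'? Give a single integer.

Answer: 10

Derivation:
Step 1: declare e=10 at depth 0
Step 2: declare b=(read e)=10 at depth 0
Step 3: declare e=(read e)=10 at depth 0
Step 4: enter scope (depth=1)
Step 5: declare e=(read b)=10 at depth 1
Step 6: exit scope (depth=0)
Step 7: declare b=(read b)=10 at depth 0
Step 8: declare f=(read b)=10 at depth 0
Step 9: declare b=10 at depth 0
Visible at query point: b=10 e=10 f=10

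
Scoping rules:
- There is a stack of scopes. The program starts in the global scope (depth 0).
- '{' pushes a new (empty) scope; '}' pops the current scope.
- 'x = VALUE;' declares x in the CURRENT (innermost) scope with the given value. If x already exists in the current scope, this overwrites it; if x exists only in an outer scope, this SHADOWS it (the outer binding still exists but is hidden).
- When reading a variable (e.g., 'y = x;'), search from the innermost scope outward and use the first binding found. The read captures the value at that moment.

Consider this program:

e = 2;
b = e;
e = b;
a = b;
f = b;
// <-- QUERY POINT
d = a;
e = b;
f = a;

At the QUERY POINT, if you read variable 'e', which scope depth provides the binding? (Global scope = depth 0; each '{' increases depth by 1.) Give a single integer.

Step 1: declare e=2 at depth 0
Step 2: declare b=(read e)=2 at depth 0
Step 3: declare e=(read b)=2 at depth 0
Step 4: declare a=(read b)=2 at depth 0
Step 5: declare f=(read b)=2 at depth 0
Visible at query point: a=2 b=2 e=2 f=2

Answer: 0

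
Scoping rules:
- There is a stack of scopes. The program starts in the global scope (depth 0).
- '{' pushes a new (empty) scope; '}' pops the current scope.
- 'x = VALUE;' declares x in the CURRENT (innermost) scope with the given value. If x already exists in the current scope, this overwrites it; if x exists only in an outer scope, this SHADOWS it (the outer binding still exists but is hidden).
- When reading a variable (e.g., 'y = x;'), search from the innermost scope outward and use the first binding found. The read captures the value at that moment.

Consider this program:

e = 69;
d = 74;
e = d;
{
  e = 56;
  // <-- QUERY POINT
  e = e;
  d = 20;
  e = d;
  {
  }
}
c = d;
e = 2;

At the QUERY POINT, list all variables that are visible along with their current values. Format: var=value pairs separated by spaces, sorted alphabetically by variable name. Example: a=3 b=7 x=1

Answer: d=74 e=56

Derivation:
Step 1: declare e=69 at depth 0
Step 2: declare d=74 at depth 0
Step 3: declare e=(read d)=74 at depth 0
Step 4: enter scope (depth=1)
Step 5: declare e=56 at depth 1
Visible at query point: d=74 e=56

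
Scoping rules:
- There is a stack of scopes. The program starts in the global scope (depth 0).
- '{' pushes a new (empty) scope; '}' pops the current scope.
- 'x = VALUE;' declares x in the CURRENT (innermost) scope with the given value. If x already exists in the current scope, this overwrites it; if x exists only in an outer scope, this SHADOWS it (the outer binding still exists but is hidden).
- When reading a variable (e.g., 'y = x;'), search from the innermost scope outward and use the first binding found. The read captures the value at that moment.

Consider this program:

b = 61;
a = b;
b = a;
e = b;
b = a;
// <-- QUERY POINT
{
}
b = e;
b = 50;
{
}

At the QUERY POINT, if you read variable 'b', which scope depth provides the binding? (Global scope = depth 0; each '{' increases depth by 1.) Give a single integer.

Step 1: declare b=61 at depth 0
Step 2: declare a=(read b)=61 at depth 0
Step 3: declare b=(read a)=61 at depth 0
Step 4: declare e=(read b)=61 at depth 0
Step 5: declare b=(read a)=61 at depth 0
Visible at query point: a=61 b=61 e=61

Answer: 0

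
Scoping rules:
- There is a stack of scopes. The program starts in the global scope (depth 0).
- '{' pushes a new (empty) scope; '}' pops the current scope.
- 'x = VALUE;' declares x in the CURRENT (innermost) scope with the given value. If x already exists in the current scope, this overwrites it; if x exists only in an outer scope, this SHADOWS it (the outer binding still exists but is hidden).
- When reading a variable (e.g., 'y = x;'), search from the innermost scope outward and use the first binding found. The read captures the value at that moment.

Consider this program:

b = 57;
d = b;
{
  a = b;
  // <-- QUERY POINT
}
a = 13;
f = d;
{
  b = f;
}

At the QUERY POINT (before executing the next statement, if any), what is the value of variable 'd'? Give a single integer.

Step 1: declare b=57 at depth 0
Step 2: declare d=(read b)=57 at depth 0
Step 3: enter scope (depth=1)
Step 4: declare a=(read b)=57 at depth 1
Visible at query point: a=57 b=57 d=57

Answer: 57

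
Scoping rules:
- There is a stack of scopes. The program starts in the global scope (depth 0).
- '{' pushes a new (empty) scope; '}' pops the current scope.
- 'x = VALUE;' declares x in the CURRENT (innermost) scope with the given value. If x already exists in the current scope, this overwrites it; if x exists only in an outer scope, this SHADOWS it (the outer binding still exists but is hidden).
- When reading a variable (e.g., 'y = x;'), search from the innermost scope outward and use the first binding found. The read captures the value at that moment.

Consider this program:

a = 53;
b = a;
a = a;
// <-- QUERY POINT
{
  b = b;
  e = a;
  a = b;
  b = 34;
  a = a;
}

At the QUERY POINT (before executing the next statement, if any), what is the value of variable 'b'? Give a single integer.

Step 1: declare a=53 at depth 0
Step 2: declare b=(read a)=53 at depth 0
Step 3: declare a=(read a)=53 at depth 0
Visible at query point: a=53 b=53

Answer: 53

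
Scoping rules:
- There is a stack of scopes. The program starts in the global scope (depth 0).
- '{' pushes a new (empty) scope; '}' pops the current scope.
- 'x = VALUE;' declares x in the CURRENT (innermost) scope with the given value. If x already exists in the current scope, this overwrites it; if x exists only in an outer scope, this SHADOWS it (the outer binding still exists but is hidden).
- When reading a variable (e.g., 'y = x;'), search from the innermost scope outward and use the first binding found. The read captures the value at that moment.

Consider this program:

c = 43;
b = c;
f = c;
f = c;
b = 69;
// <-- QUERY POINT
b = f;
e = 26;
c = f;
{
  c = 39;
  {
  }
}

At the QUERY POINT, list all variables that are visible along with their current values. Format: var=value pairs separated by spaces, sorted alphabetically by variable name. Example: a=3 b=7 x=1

Step 1: declare c=43 at depth 0
Step 2: declare b=(read c)=43 at depth 0
Step 3: declare f=(read c)=43 at depth 0
Step 4: declare f=(read c)=43 at depth 0
Step 5: declare b=69 at depth 0
Visible at query point: b=69 c=43 f=43

Answer: b=69 c=43 f=43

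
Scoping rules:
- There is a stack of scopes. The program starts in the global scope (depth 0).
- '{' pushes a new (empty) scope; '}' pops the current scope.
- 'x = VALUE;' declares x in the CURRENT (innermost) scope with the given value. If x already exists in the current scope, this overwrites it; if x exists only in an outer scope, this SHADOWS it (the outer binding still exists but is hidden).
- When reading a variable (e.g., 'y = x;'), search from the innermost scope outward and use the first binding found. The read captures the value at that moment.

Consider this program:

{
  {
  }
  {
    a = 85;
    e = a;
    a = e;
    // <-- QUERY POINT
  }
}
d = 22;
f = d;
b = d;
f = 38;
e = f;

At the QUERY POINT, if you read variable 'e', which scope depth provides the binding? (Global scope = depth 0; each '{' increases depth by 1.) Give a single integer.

Answer: 2

Derivation:
Step 1: enter scope (depth=1)
Step 2: enter scope (depth=2)
Step 3: exit scope (depth=1)
Step 4: enter scope (depth=2)
Step 5: declare a=85 at depth 2
Step 6: declare e=(read a)=85 at depth 2
Step 7: declare a=(read e)=85 at depth 2
Visible at query point: a=85 e=85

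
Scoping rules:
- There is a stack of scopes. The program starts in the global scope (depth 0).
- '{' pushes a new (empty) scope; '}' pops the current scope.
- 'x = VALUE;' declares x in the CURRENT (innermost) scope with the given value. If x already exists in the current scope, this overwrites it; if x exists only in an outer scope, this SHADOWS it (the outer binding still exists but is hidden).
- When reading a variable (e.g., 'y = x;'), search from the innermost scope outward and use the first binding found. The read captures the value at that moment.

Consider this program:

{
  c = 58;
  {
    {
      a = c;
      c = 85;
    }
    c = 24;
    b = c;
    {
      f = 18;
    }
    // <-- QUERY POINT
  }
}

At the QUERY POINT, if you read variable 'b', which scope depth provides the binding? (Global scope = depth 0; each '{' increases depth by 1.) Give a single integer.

Answer: 2

Derivation:
Step 1: enter scope (depth=1)
Step 2: declare c=58 at depth 1
Step 3: enter scope (depth=2)
Step 4: enter scope (depth=3)
Step 5: declare a=(read c)=58 at depth 3
Step 6: declare c=85 at depth 3
Step 7: exit scope (depth=2)
Step 8: declare c=24 at depth 2
Step 9: declare b=(read c)=24 at depth 2
Step 10: enter scope (depth=3)
Step 11: declare f=18 at depth 3
Step 12: exit scope (depth=2)
Visible at query point: b=24 c=24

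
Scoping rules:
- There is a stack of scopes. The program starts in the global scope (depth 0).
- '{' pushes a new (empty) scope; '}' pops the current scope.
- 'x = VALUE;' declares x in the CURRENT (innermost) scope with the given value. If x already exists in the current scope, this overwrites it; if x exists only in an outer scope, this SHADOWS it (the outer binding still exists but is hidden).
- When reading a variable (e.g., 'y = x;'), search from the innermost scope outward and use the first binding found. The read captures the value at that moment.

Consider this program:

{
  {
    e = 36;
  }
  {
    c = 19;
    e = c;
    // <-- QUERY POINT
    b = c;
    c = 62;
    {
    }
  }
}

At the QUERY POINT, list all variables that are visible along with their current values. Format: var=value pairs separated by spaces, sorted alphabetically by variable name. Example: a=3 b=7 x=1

Answer: c=19 e=19

Derivation:
Step 1: enter scope (depth=1)
Step 2: enter scope (depth=2)
Step 3: declare e=36 at depth 2
Step 4: exit scope (depth=1)
Step 5: enter scope (depth=2)
Step 6: declare c=19 at depth 2
Step 7: declare e=(read c)=19 at depth 2
Visible at query point: c=19 e=19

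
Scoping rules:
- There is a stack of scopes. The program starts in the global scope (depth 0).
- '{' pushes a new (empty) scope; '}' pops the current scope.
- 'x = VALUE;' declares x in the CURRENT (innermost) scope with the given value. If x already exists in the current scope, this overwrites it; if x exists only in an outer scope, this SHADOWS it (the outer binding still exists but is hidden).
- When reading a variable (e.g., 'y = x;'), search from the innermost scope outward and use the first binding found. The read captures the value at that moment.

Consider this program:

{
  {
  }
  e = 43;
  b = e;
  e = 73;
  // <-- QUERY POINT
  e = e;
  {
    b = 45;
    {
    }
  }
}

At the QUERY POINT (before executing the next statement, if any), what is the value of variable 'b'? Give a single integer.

Step 1: enter scope (depth=1)
Step 2: enter scope (depth=2)
Step 3: exit scope (depth=1)
Step 4: declare e=43 at depth 1
Step 5: declare b=(read e)=43 at depth 1
Step 6: declare e=73 at depth 1
Visible at query point: b=43 e=73

Answer: 43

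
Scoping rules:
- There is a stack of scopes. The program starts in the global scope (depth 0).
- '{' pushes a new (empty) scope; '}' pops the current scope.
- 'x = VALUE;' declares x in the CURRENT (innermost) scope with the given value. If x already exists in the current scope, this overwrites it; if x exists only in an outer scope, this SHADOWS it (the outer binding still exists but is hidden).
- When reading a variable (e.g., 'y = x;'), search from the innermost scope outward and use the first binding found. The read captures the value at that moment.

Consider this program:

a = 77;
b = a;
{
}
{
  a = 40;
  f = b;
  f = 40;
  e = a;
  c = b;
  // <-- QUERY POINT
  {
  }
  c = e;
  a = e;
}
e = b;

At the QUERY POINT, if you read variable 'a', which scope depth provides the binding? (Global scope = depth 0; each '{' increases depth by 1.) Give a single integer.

Answer: 1

Derivation:
Step 1: declare a=77 at depth 0
Step 2: declare b=(read a)=77 at depth 0
Step 3: enter scope (depth=1)
Step 4: exit scope (depth=0)
Step 5: enter scope (depth=1)
Step 6: declare a=40 at depth 1
Step 7: declare f=(read b)=77 at depth 1
Step 8: declare f=40 at depth 1
Step 9: declare e=(read a)=40 at depth 1
Step 10: declare c=(read b)=77 at depth 1
Visible at query point: a=40 b=77 c=77 e=40 f=40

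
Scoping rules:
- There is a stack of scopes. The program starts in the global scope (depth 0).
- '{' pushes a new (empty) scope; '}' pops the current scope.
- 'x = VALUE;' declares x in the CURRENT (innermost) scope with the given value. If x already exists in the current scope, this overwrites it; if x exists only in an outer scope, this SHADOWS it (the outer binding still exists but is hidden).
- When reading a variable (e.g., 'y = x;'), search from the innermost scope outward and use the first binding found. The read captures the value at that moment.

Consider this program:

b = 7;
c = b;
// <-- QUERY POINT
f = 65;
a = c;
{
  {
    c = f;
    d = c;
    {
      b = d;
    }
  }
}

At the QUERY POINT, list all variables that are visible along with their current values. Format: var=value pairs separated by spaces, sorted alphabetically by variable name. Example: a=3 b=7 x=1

Answer: b=7 c=7

Derivation:
Step 1: declare b=7 at depth 0
Step 2: declare c=(read b)=7 at depth 0
Visible at query point: b=7 c=7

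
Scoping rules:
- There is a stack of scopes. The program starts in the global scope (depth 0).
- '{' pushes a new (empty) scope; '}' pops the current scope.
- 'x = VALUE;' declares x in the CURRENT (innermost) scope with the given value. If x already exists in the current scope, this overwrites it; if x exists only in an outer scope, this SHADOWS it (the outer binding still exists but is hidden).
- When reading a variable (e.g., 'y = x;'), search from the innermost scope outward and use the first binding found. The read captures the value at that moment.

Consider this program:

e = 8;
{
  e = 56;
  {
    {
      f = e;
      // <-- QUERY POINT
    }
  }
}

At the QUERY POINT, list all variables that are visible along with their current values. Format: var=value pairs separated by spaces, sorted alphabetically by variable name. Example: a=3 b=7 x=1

Answer: e=56 f=56

Derivation:
Step 1: declare e=8 at depth 0
Step 2: enter scope (depth=1)
Step 3: declare e=56 at depth 1
Step 4: enter scope (depth=2)
Step 5: enter scope (depth=3)
Step 6: declare f=(read e)=56 at depth 3
Visible at query point: e=56 f=56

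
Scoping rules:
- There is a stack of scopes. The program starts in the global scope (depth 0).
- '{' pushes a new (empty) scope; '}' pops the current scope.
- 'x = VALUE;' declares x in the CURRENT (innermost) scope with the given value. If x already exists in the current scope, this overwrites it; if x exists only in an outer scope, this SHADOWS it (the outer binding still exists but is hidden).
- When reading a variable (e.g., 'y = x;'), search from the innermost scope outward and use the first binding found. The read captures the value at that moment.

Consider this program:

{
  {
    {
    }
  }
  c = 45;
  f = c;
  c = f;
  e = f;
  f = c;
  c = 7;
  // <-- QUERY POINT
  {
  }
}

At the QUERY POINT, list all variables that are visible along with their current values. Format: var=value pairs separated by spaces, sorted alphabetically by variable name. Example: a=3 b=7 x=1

Step 1: enter scope (depth=1)
Step 2: enter scope (depth=2)
Step 3: enter scope (depth=3)
Step 4: exit scope (depth=2)
Step 5: exit scope (depth=1)
Step 6: declare c=45 at depth 1
Step 7: declare f=(read c)=45 at depth 1
Step 8: declare c=(read f)=45 at depth 1
Step 9: declare e=(read f)=45 at depth 1
Step 10: declare f=(read c)=45 at depth 1
Step 11: declare c=7 at depth 1
Visible at query point: c=7 e=45 f=45

Answer: c=7 e=45 f=45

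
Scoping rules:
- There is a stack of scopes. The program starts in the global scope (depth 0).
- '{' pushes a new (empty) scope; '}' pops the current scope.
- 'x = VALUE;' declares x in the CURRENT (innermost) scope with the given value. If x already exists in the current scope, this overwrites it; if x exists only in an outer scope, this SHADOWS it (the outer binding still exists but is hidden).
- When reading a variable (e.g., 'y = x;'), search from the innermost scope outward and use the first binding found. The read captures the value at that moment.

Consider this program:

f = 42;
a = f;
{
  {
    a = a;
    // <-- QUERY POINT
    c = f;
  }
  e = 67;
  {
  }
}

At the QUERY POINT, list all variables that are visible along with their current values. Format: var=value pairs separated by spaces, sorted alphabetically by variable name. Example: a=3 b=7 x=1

Step 1: declare f=42 at depth 0
Step 2: declare a=(read f)=42 at depth 0
Step 3: enter scope (depth=1)
Step 4: enter scope (depth=2)
Step 5: declare a=(read a)=42 at depth 2
Visible at query point: a=42 f=42

Answer: a=42 f=42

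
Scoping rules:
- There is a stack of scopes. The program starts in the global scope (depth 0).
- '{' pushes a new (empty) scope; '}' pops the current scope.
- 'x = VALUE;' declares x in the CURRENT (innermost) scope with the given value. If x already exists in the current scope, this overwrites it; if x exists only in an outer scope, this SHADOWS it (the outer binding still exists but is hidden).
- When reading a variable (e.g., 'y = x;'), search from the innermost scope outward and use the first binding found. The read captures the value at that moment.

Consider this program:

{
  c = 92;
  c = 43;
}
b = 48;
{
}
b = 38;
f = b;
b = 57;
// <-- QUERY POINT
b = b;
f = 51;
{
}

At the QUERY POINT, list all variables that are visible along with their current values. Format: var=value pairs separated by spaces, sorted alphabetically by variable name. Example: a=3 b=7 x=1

Answer: b=57 f=38

Derivation:
Step 1: enter scope (depth=1)
Step 2: declare c=92 at depth 1
Step 3: declare c=43 at depth 1
Step 4: exit scope (depth=0)
Step 5: declare b=48 at depth 0
Step 6: enter scope (depth=1)
Step 7: exit scope (depth=0)
Step 8: declare b=38 at depth 0
Step 9: declare f=(read b)=38 at depth 0
Step 10: declare b=57 at depth 0
Visible at query point: b=57 f=38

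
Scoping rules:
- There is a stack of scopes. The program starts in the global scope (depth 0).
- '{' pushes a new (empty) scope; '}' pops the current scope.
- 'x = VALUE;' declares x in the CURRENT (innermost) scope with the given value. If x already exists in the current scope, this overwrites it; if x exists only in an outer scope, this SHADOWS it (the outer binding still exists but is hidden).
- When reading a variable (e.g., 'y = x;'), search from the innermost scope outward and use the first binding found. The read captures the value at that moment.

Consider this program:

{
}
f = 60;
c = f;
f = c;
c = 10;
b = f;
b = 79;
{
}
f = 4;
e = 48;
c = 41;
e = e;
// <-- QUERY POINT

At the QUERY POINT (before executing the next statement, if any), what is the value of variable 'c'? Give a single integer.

Step 1: enter scope (depth=1)
Step 2: exit scope (depth=0)
Step 3: declare f=60 at depth 0
Step 4: declare c=(read f)=60 at depth 0
Step 5: declare f=(read c)=60 at depth 0
Step 6: declare c=10 at depth 0
Step 7: declare b=(read f)=60 at depth 0
Step 8: declare b=79 at depth 0
Step 9: enter scope (depth=1)
Step 10: exit scope (depth=0)
Step 11: declare f=4 at depth 0
Step 12: declare e=48 at depth 0
Step 13: declare c=41 at depth 0
Step 14: declare e=(read e)=48 at depth 0
Visible at query point: b=79 c=41 e=48 f=4

Answer: 41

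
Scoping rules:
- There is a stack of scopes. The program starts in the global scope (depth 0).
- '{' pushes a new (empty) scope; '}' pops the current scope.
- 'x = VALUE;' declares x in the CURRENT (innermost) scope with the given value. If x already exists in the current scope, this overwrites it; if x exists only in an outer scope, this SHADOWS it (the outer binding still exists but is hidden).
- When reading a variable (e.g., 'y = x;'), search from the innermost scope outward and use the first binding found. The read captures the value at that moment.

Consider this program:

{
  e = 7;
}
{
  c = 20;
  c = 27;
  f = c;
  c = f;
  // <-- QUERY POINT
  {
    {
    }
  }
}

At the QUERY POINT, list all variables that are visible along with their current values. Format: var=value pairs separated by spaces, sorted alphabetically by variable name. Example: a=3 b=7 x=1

Answer: c=27 f=27

Derivation:
Step 1: enter scope (depth=1)
Step 2: declare e=7 at depth 1
Step 3: exit scope (depth=0)
Step 4: enter scope (depth=1)
Step 5: declare c=20 at depth 1
Step 6: declare c=27 at depth 1
Step 7: declare f=(read c)=27 at depth 1
Step 8: declare c=(read f)=27 at depth 1
Visible at query point: c=27 f=27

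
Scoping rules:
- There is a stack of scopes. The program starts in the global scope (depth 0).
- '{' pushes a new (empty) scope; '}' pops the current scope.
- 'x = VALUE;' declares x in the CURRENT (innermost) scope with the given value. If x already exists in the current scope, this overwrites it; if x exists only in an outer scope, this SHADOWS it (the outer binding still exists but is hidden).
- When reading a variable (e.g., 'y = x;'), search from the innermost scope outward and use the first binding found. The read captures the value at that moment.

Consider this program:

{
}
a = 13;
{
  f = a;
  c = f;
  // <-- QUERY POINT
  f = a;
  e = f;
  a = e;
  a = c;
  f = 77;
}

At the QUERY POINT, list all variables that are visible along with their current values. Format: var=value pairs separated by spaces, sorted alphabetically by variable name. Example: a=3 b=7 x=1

Answer: a=13 c=13 f=13

Derivation:
Step 1: enter scope (depth=1)
Step 2: exit scope (depth=0)
Step 3: declare a=13 at depth 0
Step 4: enter scope (depth=1)
Step 5: declare f=(read a)=13 at depth 1
Step 6: declare c=(read f)=13 at depth 1
Visible at query point: a=13 c=13 f=13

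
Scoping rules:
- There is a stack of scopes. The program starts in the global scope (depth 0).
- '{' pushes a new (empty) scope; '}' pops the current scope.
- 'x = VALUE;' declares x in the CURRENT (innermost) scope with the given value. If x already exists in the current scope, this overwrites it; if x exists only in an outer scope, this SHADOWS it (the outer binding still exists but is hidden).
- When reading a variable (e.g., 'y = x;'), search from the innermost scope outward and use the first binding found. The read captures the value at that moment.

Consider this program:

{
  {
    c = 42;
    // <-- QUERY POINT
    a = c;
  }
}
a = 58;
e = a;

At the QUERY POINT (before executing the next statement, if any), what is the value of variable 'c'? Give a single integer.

Step 1: enter scope (depth=1)
Step 2: enter scope (depth=2)
Step 3: declare c=42 at depth 2
Visible at query point: c=42

Answer: 42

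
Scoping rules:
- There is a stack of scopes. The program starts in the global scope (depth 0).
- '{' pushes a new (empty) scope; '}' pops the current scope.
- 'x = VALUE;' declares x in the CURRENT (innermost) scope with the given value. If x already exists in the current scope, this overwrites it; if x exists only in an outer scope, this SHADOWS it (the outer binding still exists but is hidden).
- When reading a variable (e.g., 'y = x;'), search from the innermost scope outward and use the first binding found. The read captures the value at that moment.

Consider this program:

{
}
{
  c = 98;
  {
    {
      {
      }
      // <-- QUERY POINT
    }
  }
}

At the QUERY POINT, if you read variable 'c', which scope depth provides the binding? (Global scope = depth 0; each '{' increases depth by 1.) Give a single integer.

Step 1: enter scope (depth=1)
Step 2: exit scope (depth=0)
Step 3: enter scope (depth=1)
Step 4: declare c=98 at depth 1
Step 5: enter scope (depth=2)
Step 6: enter scope (depth=3)
Step 7: enter scope (depth=4)
Step 8: exit scope (depth=3)
Visible at query point: c=98

Answer: 1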